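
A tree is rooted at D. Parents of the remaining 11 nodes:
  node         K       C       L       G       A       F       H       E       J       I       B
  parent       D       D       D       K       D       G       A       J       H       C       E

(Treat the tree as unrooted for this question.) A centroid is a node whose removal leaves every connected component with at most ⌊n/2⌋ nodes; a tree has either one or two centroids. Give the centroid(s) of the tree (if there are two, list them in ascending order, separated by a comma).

D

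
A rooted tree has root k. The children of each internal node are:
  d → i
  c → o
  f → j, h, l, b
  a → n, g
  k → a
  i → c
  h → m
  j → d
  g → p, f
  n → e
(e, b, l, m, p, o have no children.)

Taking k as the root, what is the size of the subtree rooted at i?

3

i's subtree: {i, c, o}, size 3.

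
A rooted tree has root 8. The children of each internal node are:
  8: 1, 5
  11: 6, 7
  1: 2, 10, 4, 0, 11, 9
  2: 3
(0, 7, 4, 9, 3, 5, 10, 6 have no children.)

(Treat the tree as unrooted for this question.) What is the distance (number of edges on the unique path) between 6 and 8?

3

6 - 11 - 1 - 8: 3 edges.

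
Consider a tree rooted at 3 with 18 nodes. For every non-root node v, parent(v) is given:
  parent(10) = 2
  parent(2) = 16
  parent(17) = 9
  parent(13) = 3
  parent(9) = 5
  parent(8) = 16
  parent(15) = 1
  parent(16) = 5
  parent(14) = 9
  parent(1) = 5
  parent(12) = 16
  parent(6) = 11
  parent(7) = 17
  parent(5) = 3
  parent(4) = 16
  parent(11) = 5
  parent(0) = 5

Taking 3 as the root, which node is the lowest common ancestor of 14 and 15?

5

Path 14→root: 14 9 5 3; path 15→root: 15 1 5 3.
First common node: 5.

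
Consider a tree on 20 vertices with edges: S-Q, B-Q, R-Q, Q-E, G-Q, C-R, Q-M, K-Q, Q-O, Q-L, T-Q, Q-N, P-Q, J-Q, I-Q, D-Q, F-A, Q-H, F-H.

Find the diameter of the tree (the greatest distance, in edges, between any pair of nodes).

5

BFS from A reaches C last, at distance 5; BFS from C confirms no node is farther.
Path: A - F - H - Q - R - C.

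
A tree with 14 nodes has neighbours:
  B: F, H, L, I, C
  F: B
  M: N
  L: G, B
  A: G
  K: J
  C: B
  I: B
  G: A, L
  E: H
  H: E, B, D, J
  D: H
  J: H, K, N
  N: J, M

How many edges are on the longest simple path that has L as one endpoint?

Distances from L peak at 5, attained at M.
L-B-H-J-N-M

5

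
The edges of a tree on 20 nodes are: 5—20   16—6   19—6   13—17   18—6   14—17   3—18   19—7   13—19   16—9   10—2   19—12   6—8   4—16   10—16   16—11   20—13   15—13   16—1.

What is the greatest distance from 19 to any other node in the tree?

4

The node farthest from 19 is 2, via 19–6–16–10–2 — 4 edges.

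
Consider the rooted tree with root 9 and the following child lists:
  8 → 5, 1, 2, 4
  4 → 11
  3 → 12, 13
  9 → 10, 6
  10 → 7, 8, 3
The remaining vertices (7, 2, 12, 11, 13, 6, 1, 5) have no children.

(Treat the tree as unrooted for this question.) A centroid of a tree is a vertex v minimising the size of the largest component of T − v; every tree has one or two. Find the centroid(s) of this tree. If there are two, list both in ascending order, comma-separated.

10

If 10 is removed the pieces have sizes 6, 3, 2, 1, all ≤ ⌊13/2⌋ = 6.
Every other node leaves some component of size > 6, so the centroid is unique.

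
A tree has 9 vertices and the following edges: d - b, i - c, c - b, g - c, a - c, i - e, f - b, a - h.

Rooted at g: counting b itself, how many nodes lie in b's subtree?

3

The subtree rooted at b contains: b, f, d — 3 nodes.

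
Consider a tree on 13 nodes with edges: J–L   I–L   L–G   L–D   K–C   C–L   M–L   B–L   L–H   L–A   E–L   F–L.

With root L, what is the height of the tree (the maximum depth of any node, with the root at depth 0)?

K sits deepest: L – C – K — 2 edges from the root.

2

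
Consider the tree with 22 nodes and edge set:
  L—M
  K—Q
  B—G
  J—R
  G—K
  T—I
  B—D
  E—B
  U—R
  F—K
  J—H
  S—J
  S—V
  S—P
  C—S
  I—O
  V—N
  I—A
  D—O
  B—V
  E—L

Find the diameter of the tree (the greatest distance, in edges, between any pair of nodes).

A longest path is U–R–J–S–V–B–D–O–I–T, with 9 edges.

9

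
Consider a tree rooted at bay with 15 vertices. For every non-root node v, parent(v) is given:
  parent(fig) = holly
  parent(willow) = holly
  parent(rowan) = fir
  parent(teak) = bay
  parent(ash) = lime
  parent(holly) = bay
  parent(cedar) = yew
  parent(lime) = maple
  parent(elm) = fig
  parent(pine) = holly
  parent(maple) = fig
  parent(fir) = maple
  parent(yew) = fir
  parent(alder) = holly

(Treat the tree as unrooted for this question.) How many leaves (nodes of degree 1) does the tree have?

8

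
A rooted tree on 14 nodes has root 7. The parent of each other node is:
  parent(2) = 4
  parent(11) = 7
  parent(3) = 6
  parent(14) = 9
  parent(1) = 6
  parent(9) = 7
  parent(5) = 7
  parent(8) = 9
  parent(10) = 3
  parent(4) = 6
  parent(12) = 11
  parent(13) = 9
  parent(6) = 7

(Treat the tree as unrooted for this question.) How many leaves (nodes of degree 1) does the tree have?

The leaves are 1, 2, 5, 8, 10, 12, 13, 14.
That is 8 leaves.

8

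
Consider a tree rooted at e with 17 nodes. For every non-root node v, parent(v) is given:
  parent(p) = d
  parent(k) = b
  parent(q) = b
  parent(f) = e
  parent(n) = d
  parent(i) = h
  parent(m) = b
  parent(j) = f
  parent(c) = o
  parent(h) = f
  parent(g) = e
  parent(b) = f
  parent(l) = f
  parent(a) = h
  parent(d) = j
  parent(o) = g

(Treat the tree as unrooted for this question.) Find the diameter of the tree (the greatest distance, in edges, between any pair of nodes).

A longest path is c–o–g–e–f–j–d–p, with 7 edges.

7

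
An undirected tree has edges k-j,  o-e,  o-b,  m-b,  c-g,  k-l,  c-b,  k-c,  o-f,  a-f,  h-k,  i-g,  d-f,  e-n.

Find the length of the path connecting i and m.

4

Walking from i: i – g – c – b – m. Length 4.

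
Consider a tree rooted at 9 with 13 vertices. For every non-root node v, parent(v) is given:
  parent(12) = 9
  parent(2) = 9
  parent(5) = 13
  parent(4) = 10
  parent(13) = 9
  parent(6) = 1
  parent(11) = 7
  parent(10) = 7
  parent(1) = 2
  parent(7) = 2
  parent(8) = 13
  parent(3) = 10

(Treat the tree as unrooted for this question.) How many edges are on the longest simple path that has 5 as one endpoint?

6

Distances from 5 peak at 6, attained at 4 (3 also at distance 6).
5-13-9-2-7-10-4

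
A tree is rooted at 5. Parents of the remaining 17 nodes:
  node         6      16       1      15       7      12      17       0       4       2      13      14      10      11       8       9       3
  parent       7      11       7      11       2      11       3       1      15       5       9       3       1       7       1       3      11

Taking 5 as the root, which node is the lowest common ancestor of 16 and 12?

11

Ancestors of 16 (toward the root): 16, 11, 7, 2, 5.
Ancestors of 12: 12, 11, 7, 2, 5.
The deepest node appearing in both lists is 11.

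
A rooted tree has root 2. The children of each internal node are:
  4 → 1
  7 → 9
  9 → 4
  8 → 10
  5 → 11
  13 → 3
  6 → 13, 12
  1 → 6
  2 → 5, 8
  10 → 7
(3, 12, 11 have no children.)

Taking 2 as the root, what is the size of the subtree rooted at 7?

8

Descendants of 7 (including itself): 7, 9, 4, 1, 6, 13, 12, 3. That's 8.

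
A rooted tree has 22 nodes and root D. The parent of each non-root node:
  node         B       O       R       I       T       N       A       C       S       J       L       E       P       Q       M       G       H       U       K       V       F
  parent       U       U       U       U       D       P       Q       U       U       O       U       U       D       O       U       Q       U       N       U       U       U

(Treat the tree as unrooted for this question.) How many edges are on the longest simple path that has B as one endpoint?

A farthest node from B is T.
The path B – U – N – P – D – T has 5 edges.

5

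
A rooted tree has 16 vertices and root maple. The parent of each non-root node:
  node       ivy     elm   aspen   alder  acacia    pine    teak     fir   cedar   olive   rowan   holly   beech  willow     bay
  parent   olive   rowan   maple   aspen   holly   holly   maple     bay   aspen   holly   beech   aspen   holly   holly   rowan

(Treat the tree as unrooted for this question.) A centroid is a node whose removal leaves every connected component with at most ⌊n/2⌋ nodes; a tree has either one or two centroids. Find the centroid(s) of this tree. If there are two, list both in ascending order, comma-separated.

If holly is removed the pieces have sizes 5, 5, 2, 1, 1, 1, all ≤ ⌊16/2⌋ = 8.
Every other node leaves some component of size > 8, so the centroid is unique.

holly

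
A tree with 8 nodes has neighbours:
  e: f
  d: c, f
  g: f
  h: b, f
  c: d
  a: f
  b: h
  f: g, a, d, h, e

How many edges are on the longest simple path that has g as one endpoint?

The node farthest from g is c (b also at distance 3), via g-f-d-c — 3 edges.

3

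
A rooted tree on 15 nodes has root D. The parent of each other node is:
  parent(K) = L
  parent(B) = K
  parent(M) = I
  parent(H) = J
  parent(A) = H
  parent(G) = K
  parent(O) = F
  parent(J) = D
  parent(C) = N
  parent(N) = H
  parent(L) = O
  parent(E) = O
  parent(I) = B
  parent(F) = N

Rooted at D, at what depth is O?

Climbing from O to the root: O – F – N – H – J – D. That's 5 steps.

5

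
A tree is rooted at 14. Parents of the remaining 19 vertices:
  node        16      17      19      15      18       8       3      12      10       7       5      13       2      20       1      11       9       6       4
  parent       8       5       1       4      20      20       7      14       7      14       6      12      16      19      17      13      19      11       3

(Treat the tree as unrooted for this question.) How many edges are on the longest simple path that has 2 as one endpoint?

16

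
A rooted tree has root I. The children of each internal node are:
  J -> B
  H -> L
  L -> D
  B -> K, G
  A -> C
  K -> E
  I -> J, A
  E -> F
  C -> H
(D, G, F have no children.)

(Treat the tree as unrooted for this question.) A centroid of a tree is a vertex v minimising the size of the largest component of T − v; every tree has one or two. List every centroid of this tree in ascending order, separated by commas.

If J is removed the pieces have sizes 6, 5, all ≤ ⌊12/2⌋ = 6.
I is adjacent to J and is also a centroid (the largest component after removing it is likewise 6).

I, J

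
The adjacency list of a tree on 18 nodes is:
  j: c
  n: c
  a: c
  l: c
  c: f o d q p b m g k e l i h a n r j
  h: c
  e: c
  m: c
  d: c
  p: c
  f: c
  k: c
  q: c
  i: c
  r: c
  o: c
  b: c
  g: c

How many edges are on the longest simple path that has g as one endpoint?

A farthest node from g is d (m, o, f, h, l, j, e, r, b, i, q, p, n, a, k also at distance 2).
The path g – c – d has 2 edges.

2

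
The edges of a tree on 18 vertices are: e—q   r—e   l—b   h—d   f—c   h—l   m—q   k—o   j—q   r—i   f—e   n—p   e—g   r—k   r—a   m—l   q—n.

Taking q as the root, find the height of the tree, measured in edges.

The longest root-to-leaf path is q – m – l – h – d (4 edges).

4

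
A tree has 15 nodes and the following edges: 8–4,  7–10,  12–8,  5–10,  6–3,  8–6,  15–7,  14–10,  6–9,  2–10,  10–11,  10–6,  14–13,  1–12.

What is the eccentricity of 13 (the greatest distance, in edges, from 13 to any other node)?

A farthest node from 13 is 1.
The path 13 – 14 – 10 – 6 – 8 – 12 – 1 has 6 edges.

6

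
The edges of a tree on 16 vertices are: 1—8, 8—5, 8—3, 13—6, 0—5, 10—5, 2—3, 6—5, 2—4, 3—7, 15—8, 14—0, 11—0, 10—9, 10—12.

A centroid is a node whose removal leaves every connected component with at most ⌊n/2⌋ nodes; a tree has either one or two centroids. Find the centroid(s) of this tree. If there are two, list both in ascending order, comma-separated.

5

If 5 is removed the pieces have sizes 7, 3, 3, 2, all ≤ ⌊16/2⌋ = 8.
No neighbour of 5 does as well, so 5 is the unique centroid.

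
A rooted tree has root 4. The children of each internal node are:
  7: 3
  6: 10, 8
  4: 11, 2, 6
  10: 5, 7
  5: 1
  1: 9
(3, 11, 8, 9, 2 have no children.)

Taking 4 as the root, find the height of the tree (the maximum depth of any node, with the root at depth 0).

9 sits deepest: 4 – 6 – 10 – 5 – 1 – 9 — 5 edges from the root.

5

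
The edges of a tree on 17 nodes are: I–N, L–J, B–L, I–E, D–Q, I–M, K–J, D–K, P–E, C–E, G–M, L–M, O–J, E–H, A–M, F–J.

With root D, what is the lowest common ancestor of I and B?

L

Path I→root: I M L J K D; path B→root: B L J K D.
First common node: L.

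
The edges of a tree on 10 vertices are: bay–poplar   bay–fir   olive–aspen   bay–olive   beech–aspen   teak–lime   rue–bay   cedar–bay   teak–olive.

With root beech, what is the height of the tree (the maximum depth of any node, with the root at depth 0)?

4

fir sits deepest: beech – aspen – olive – bay – fir — 4 edges from the root.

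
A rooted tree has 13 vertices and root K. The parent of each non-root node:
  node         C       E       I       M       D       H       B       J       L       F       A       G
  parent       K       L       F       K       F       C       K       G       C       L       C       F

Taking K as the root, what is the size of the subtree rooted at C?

10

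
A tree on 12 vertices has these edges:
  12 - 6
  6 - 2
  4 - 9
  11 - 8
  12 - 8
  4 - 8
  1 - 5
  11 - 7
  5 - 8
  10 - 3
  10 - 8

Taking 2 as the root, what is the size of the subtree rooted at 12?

10

The subtree rooted at 12 contains: 12, 8, 11, 5, 4, 10, 7, 1, 9, 3 — 10 nodes.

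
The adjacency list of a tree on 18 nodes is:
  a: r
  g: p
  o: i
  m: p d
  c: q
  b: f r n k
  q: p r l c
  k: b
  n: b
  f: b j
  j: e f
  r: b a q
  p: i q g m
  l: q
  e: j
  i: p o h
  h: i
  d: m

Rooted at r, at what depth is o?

Climbing from o to the root: o – i – p – q – r. That's 4 steps.

4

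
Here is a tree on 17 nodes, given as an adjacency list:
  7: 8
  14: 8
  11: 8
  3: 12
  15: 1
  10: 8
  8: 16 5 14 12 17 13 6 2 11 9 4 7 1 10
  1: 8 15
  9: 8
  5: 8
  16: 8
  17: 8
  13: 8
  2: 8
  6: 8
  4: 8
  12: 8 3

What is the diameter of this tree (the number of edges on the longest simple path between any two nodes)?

4

BFS from 15 reaches 3 last, at distance 4; BFS from 3 confirms no node is farther.
Path: 15–1–8–12–3.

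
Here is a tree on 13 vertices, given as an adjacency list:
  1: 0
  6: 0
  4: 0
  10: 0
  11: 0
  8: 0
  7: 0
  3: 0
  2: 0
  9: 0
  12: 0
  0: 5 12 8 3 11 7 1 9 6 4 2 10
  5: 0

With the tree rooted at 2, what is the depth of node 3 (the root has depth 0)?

2 – 0 – 3 — 2 edges.

2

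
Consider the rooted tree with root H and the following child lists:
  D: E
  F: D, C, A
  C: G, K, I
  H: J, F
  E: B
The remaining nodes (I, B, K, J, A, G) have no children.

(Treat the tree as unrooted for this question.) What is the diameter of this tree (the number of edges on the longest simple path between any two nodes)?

A longest path is K - C - F - D - E - B, with 5 edges.

5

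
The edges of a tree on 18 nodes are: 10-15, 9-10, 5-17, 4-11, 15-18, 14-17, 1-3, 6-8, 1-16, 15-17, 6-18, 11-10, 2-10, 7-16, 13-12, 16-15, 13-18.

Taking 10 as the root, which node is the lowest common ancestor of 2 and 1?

10

Ancestors of 2 (toward the root): 2, 10.
Ancestors of 1: 1, 16, 15, 10.
The deepest node appearing in both lists is 10.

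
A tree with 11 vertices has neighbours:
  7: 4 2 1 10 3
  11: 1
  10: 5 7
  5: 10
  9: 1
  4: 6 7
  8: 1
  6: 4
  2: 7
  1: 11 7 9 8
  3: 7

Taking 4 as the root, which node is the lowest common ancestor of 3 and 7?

7

Path 3→root: 3 7 4; path 7→root: 7 4.
First common node: 7.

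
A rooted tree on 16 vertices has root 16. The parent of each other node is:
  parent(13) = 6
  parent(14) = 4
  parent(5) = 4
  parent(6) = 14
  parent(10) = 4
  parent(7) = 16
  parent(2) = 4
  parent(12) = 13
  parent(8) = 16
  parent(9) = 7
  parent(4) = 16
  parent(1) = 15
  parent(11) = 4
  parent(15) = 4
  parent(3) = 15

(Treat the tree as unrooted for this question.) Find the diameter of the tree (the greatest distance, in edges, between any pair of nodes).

BFS from 12 reaches 9 last, at distance 7; BFS from 9 confirms no node is farther.
Path: 12 - 13 - 6 - 14 - 4 - 16 - 7 - 9.

7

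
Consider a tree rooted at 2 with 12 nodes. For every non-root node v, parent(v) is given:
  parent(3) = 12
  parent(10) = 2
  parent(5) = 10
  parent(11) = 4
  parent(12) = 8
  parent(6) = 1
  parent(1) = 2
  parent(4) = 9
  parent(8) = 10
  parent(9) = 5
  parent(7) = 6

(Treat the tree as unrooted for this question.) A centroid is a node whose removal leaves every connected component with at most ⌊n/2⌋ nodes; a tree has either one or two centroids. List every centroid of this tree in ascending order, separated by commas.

10

If 10 is removed the pieces have sizes 4, 4, 3, all ≤ ⌊12/2⌋ = 6.
Every other node leaves some component of size > 6, so the centroid is unique.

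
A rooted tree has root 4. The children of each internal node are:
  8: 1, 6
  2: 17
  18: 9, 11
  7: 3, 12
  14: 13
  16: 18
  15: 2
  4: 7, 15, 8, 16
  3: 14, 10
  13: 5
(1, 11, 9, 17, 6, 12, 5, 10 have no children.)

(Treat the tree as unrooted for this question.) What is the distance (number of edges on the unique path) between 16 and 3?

The path is 16–4–7–3, which has 3 edges.

3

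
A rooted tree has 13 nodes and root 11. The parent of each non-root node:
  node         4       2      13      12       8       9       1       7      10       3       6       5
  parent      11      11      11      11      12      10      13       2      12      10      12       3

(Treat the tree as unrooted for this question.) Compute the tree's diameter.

6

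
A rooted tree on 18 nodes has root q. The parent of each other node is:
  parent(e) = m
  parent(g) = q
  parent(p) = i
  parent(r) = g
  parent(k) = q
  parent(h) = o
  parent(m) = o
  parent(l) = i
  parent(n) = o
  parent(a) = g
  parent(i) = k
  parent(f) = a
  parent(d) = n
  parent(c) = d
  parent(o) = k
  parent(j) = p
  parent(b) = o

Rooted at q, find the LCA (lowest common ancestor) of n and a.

Path n→root: n o k q; path a→root: a g q.
First common node: q.

q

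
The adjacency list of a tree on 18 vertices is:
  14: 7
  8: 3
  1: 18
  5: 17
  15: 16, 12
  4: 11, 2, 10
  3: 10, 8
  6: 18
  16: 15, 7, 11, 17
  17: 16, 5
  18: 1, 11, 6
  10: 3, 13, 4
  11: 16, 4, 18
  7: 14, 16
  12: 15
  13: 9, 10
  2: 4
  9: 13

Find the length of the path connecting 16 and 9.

The path is 16–11–4–10–13–9, which has 5 edges.

5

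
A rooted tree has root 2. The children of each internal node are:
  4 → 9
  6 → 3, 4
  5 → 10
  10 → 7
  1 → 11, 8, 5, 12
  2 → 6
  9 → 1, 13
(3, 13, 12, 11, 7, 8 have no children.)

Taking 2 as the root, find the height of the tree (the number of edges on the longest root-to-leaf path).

The longest root-to-leaf path is 2 → 6 → 4 → 9 → 1 → 5 → 10 → 7 (7 edges).

7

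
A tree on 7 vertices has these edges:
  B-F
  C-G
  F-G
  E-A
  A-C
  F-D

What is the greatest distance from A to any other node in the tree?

The node farthest from A is B (D also at distance 4), via A-C-G-F-B — 4 edges.

4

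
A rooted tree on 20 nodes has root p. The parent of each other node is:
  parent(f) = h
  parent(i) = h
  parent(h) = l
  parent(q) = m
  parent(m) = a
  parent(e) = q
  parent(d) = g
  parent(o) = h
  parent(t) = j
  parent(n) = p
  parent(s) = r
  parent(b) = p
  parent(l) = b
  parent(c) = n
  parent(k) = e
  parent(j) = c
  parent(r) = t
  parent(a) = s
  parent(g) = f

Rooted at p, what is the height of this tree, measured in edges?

k sits deepest: p-n-c-j-t-r-s-a-m-q-e-k — 11 edges from the root.

11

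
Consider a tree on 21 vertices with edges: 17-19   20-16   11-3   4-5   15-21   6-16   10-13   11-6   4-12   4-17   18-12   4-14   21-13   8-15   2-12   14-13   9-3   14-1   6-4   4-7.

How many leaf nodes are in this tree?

Degree-1 nodes: 1, 2, 5, 7, 8, 9, 10, 18, 19, 20 — 10 of them.

10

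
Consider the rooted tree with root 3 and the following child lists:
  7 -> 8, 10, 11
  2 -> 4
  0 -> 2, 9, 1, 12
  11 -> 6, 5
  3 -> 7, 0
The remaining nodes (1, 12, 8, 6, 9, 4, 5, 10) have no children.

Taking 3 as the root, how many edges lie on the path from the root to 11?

2

Path from 3 to 11: 3 – 7 – 11, which has 2 edges.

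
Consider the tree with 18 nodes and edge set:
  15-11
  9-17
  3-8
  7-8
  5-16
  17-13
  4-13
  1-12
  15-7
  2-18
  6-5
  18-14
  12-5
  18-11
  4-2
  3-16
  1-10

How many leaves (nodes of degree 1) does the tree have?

Degree-1 nodes: 6, 9, 10, 14 — 4 of them.

4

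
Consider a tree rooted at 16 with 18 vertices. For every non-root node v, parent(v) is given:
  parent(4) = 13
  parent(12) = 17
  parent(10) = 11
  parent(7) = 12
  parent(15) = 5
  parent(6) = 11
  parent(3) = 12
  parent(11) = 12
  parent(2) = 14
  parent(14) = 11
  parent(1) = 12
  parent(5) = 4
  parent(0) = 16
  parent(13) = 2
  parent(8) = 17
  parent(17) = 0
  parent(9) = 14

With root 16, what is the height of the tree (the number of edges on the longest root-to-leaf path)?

The longest root-to-leaf path is 16 – 0 – 17 – 12 – 11 – 14 – 2 – 13 – 4 – 5 – 15 (10 edges).

10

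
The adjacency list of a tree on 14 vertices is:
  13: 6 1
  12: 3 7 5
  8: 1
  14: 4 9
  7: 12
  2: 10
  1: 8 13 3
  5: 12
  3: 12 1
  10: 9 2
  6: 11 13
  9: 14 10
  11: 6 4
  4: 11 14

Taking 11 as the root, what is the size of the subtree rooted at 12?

3

12's subtree: {12, 7, 5}, size 3.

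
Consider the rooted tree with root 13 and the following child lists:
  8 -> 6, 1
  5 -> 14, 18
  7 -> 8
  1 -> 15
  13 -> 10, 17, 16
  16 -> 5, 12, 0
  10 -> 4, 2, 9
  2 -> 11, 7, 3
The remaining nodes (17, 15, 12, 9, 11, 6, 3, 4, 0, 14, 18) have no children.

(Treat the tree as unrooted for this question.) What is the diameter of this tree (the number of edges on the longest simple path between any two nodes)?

Starting from 15, a farthest node is 18 at distance 9.
One longest path: 15 - 1 - 8 - 7 - 2 - 10 - 13 - 16 - 5 - 18.
So the diameter is 9.

9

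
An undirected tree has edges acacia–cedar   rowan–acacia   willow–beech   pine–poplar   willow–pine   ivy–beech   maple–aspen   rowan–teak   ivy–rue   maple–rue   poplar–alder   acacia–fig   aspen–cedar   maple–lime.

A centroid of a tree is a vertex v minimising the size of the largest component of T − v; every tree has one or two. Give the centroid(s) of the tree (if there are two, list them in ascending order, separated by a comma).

Delete maple: the remaining components have sizes 7, 6, 1. Max 7 ≤ 7, so maple is a centroid.
Every other node leaves some component of size > 7, so the centroid is unique.

maple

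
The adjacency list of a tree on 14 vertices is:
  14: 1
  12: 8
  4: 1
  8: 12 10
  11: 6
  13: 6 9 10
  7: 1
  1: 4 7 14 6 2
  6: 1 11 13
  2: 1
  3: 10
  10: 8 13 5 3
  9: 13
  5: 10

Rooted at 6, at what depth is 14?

2

Path from 6 to 14: 6–1–14, which has 2 edges.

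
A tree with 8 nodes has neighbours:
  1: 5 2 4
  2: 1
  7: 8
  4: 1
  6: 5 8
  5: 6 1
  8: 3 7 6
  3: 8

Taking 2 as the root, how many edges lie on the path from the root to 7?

Climbing from 7 to the root: 7–8–6–5–1–2. That's 5 steps.

5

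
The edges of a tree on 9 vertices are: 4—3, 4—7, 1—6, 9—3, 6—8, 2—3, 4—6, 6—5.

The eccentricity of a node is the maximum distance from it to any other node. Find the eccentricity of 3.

3

The node farthest from 3 is 1 (8, 5 also at distance 3), via 3–4–6–1 — 3 edges.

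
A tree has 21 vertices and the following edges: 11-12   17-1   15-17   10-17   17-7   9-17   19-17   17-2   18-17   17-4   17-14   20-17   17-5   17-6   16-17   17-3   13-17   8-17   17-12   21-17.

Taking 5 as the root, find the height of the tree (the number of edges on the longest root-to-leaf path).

3

A deepest node is 11, reached by 5–17–12–11.
That path has 3 edges, so the height is 3.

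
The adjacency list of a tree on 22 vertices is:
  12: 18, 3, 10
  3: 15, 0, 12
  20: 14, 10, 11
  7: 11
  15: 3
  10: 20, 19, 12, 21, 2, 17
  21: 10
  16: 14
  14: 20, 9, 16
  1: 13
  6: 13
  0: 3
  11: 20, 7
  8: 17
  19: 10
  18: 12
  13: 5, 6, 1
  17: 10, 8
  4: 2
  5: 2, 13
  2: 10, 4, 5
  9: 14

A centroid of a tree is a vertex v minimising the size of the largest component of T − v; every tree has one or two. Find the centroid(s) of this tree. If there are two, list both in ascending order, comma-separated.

10

Delete 10: the remaining components have sizes 6, 6, 5, 2, 1, 1. Max 6 ≤ 11, so 10 is a centroid.
No neighbour of 10 does as well, so 10 is the unique centroid.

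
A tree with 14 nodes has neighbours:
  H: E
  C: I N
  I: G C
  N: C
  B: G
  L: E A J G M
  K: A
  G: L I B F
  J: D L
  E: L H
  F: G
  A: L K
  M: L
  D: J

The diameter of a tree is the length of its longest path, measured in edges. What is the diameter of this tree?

BFS from H reaches N last, at distance 6; BFS from N confirms no node is farther.
Path: H–E–L–G–I–C–N.

6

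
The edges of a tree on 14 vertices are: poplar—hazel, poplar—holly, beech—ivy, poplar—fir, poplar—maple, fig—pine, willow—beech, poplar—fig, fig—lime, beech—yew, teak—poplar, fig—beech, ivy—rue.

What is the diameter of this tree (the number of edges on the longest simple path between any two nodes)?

5

Starting from rue, a farthest node is fir at distance 5.
One longest path: rue–ivy–beech–fig–poplar–fir.
So the diameter is 5.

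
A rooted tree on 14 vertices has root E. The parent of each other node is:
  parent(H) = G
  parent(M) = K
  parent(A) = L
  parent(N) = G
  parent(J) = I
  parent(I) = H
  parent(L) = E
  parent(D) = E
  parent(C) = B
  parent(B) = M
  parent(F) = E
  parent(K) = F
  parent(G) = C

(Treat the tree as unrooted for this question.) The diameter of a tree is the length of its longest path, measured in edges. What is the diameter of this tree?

11

BFS from J reaches A last, at distance 11; BFS from A confirms no node is farther.
Path: J – I – H – G – C – B – M – K – F – E – L – A.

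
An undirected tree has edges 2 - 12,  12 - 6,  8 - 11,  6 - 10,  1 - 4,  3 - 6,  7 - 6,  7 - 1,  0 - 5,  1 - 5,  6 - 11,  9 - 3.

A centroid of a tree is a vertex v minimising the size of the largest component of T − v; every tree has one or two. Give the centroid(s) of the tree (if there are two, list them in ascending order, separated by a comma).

If 6 is removed the pieces have sizes 5, 2, 2, 2, 1, all ≤ ⌊13/2⌋ = 6.
Every other node leaves some component of size > 6, so the centroid is unique.

6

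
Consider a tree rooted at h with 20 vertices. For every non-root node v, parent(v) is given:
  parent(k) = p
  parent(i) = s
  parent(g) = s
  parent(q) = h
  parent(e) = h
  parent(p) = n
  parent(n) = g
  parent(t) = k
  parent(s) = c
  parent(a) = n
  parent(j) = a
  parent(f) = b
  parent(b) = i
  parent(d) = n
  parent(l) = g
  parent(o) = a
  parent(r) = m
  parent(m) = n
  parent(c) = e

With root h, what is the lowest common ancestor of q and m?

h

Path q→root: q h; path m→root: m n g s c e h.
First common node: h.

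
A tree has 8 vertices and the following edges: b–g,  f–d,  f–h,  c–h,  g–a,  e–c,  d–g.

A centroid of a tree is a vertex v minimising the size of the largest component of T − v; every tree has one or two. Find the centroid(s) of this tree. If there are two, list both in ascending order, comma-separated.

Delete f: the remaining components have sizes 4, 3. Max 4 ≤ 4, so f is a centroid.
d is adjacent to f and is also a centroid (the largest component after removing it is likewise 4).

d, f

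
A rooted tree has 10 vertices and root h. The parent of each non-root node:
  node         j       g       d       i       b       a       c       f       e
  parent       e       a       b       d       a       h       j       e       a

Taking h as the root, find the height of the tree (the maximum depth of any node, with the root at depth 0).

4

The longest root-to-leaf path is h – a – e – j – c (4 edges).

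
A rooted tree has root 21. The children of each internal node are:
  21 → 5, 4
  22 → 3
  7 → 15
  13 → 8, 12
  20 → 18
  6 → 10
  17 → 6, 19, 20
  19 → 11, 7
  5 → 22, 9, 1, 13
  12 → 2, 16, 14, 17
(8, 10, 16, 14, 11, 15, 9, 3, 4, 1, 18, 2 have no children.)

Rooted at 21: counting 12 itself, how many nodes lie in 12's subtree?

13

The subtree rooted at 12 contains: 12, 17, 14, 16, 2, 19, 20, 6, 11, 7, 18, 10, 15 — 13 nodes.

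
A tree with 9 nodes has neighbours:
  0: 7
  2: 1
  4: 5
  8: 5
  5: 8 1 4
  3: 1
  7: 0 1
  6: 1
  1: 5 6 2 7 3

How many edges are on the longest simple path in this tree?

4

A longest path is 0 - 7 - 1 - 5 - 4, with 4 edges.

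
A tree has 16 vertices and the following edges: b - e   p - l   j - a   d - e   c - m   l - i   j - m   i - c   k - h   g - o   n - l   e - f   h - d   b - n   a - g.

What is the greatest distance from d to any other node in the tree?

The node farthest from d is o, via d – e – b – n – l – i – c – m – j – a – g – o — 11 edges.

11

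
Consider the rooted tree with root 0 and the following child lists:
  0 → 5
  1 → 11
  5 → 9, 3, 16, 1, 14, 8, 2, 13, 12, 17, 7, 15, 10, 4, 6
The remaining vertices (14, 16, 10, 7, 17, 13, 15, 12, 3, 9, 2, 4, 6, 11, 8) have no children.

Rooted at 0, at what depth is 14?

2

Path from 0 to 14: 0 – 5 – 14, which has 2 edges.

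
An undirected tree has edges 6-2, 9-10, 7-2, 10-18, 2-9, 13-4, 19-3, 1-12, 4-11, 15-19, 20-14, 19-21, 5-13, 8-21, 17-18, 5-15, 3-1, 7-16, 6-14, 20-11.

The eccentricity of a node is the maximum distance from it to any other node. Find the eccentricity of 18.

15

Distances from 18 peak at 15, attained at 12.
18-10-9-2-6-14-20-11-4-13-5-15-19-3-1-12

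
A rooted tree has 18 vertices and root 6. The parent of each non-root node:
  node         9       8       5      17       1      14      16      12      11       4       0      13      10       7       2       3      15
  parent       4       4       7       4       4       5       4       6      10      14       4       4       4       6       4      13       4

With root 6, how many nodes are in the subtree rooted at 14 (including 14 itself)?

The subtree rooted at 14 contains: 14, 4, 10, 9, 0, 13, 2, 1, 8, 16, 17, 15, 11, 3 — 14 nodes.

14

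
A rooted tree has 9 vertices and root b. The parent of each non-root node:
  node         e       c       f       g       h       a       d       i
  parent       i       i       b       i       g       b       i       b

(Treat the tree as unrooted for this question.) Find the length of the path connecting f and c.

3

f – b – i – c: 3 edges.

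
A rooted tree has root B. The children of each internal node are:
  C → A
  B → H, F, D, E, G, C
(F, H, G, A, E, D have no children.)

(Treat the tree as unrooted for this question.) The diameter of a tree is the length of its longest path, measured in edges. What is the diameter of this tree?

3

BFS from A reaches G last, at distance 3; BFS from G confirms no node is farther.
Path: A - C - B - G.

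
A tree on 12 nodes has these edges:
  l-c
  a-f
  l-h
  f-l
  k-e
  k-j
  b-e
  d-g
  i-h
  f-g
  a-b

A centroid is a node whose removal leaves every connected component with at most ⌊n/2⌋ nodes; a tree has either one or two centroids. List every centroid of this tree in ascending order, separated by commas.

f

Delete f: the remaining components have sizes 5, 4, 2. Max 5 ≤ 6, so f is a centroid.
Every other node leaves some component of size > 6, so the centroid is unique.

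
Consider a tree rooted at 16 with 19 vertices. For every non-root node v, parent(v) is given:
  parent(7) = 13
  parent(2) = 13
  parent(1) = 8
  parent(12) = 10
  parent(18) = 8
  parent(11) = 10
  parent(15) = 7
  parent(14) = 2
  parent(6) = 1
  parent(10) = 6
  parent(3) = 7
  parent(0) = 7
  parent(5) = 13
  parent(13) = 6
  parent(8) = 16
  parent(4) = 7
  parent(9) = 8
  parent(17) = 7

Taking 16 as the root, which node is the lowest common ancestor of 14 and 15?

13

Ancestors of 14 (toward the root): 14, 2, 13, 6, 1, 8, 16.
Ancestors of 15: 15, 7, 13, 6, 1, 8, 16.
The deepest node appearing in both lists is 13.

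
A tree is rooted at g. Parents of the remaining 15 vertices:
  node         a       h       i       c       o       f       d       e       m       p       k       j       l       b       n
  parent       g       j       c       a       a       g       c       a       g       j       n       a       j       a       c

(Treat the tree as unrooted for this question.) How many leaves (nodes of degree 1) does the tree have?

11

Degree-1 nodes: b, d, e, f, h, i, k, l, m, o, p — 11 of them.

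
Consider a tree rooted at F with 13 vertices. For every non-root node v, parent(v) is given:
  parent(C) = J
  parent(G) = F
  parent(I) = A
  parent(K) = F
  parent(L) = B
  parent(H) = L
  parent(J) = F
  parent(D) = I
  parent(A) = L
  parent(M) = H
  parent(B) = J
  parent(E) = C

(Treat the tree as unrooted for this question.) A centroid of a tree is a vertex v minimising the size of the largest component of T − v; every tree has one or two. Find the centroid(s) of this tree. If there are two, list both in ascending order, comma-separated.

Removing B splits the tree into components of sizes 6, 6; the largest is 6 ≤ ⌊13/2⌋ = 6.
No neighbour of B does as well, so B is the unique centroid.

B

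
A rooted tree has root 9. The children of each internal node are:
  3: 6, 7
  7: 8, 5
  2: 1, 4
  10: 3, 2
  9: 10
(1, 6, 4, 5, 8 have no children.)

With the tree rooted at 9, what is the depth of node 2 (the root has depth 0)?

Climbing from 2 to the root: 2–10–9. That's 2 steps.

2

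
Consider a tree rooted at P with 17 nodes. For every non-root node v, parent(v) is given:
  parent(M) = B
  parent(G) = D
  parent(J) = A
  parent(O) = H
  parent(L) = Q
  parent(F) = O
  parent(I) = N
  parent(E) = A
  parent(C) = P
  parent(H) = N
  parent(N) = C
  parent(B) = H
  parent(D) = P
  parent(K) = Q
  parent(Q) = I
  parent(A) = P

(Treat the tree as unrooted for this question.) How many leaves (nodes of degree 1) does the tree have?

Degree-1 nodes: E, F, G, J, K, L, M — 7 of them.

7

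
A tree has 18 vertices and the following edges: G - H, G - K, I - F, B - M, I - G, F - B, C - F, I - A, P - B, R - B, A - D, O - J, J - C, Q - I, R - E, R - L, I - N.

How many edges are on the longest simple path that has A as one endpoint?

5

Distances from A peak at 5, attained at E (L, O also at distance 5).
A – I – F – B – R – E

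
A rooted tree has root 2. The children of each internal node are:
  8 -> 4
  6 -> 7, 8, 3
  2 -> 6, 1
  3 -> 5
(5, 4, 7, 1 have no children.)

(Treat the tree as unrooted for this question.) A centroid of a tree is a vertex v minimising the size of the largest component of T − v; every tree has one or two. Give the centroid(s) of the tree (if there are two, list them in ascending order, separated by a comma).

6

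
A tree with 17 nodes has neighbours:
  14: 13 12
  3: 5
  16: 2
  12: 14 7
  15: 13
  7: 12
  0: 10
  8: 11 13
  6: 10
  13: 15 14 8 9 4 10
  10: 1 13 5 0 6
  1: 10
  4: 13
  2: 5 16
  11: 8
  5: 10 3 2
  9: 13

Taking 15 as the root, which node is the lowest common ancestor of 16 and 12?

16's ancestor chain is 16, 2, 5, 10, 13, 15 and 12's is 12, 14, 13, 15; they first meet at 13.

13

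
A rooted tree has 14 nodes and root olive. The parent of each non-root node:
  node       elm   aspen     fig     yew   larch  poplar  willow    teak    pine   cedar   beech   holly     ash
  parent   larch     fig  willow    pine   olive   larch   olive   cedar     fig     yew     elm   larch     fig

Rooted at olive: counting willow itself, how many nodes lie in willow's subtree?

8

willow's subtree: {willow, fig, aspen, pine, ash, yew, cedar, teak}, size 8.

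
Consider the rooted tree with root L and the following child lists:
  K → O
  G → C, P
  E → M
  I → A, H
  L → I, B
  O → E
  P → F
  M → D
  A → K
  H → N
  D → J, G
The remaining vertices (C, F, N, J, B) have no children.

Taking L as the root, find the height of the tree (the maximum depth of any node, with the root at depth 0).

10

F sits deepest: L–I–A–K–O–E–M–D–G–P–F — 10 edges from the root.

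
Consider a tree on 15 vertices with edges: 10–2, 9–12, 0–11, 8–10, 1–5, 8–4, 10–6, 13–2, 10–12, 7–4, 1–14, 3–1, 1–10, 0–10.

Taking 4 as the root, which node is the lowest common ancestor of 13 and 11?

Ancestors of 13 (toward the root): 13, 2, 10, 8, 4.
Ancestors of 11: 11, 0, 10, 8, 4.
The deepest node appearing in both lists is 10.

10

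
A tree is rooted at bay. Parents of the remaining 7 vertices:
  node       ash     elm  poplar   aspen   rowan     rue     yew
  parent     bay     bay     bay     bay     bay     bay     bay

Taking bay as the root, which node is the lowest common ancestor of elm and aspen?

elm's ancestor chain is elm, bay and aspen's is aspen, bay; they first meet at bay.

bay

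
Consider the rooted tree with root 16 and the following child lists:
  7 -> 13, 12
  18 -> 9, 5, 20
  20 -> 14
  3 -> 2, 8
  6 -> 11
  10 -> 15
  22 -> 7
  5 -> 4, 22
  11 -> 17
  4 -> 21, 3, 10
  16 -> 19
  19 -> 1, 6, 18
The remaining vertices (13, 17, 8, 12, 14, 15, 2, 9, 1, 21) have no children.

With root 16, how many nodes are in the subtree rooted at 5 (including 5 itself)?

The subtree rooted at 5 contains: 5, 22, 4, 7, 10, 3, 21, 12, 13, 15, 8, 2 — 12 nodes.

12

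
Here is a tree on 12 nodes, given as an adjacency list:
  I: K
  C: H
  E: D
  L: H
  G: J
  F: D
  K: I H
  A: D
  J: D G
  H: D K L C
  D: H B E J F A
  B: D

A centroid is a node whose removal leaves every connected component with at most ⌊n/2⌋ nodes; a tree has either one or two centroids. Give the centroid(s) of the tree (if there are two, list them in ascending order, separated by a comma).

Delete D: the remaining components have sizes 5, 2, 1, 1, 1, 1. Max 5 ≤ 6, so D is a centroid.
Every other node leaves some component of size > 6, so the centroid is unique.

D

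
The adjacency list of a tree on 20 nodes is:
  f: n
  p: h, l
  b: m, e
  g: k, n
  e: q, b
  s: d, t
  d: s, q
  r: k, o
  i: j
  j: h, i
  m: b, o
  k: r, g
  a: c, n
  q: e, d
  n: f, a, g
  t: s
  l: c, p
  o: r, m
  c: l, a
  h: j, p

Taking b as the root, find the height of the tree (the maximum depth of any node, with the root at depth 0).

13

A deepest node is i, reached by b – m – o – r – k – g – n – a – c – l – p – h – j – i.
That path has 13 edges, so the height is 13.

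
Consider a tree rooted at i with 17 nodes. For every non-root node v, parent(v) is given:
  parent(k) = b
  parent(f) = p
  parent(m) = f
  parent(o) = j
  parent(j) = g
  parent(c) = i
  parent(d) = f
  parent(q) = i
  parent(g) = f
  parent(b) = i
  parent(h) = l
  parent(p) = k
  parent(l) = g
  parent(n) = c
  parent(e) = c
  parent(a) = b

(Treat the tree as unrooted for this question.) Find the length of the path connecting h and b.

Walking from h: h – l – g – f – p – k – b. Length 6.

6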